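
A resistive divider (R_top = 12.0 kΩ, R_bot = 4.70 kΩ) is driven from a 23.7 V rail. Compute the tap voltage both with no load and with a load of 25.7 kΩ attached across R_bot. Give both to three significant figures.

Unloaded: 6.67 V; loaded: 5.90 V

Open-circuit: V = 23.7 × 4.70/(12.0 + 4.70) = 6.67 V.
With the load, R_bot becomes R_bot‖R_L = 3.973 kΩ, so V = 23.7 × 3.973/15.97 = 5.90 V.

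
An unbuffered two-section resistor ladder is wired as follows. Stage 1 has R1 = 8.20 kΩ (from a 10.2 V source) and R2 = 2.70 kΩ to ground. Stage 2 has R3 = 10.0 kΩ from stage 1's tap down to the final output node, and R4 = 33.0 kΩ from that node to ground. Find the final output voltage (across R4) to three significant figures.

Stage 2 presents R3+R4 = 43.00 kΩ as a load on stage 1's tap.
Stage 1's lower leg becomes R2‖(R3+R4) = 2.540 kΩ, so V_mid = 10.2 × 2.540/10.74 = 2.413 V.
Stage 2 is itself unloaded: V_out = V_mid × R4/(R3+R4) = 2.413 × 33.0/43.00 = 1.85 V.

V_out ≈ 1.85 V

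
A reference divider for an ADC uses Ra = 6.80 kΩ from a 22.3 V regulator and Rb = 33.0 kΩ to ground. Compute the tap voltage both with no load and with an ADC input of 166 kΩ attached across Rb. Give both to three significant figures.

Open-circuit: V = 22.3 × 33.0/(6.80 + 33.0) = 18.5 V.
With the load, Rb becomes Rb‖R_L = 27.53 kΩ, so V = 22.3 × 27.53/34.33 = 17.9 V.

Unloaded: 18.5 V; loaded: 17.9 V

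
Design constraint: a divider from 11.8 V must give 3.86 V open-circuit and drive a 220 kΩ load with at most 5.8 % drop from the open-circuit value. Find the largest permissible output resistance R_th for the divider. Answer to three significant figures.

Loading drop = R_th/(R_th + R_L) ≤ 0.0580, so R_th ≤ R_L · ε/(1−ε) = 220 kΩ × 0.0580/0.9420 = 13.5 kΩ.

R_th ≤ 13.5 kΩ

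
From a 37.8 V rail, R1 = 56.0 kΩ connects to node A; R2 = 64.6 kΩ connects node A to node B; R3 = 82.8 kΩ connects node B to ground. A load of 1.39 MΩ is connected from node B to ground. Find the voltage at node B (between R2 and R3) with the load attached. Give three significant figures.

At node B, R3 is in parallel with the load: R3‖R_L = 78.15 kΩ.
Below node A the resistance is R2 + (R3‖R_L) = 142.7 kΩ, so V_A = 37.8 × 142.7/198.7 = 27.15 V.
Then V_B = V_A × (R3‖R_L)/(R2 + R3‖R_L) = 27.15 × 78.15/142.7 = 14.9 V.

V ≈ 14.9 V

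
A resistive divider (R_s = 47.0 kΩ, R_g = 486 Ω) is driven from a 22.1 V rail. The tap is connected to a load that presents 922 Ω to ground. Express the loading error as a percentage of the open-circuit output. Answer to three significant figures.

The divider's output (Thévenin) resistance is R_s‖R_g = 481.0 Ω.
Fractional drop under load = R_th/(R_th + R_L) = 481.0 / (481.0 + 922) = 0.3428.
So the output falls by 34.3 %.

34.3 %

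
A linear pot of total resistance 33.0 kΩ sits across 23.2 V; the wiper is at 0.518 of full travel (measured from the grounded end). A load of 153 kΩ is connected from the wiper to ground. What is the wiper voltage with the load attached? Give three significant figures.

V ≈ 11.4 V

The wiper splits the pot into (1−α)R = 15.91 kΩ above and αR = 17.09 kΩ below.
Lower section ‖ load = 15.38 kΩ.
V_wiper = 23.2 × 15.38/(15.91 + 15.38) = 11.4 V.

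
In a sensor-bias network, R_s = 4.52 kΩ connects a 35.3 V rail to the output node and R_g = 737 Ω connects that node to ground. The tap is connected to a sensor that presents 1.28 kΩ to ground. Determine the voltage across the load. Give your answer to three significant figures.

The load sits in parallel with R_g: R_g‖R_L = (737 × 1280) / (737 + 1280) = 467.7 Ω.
V_out = 35.3 × 467.7 / (4520 + 467.7) = 35.3 × 467.7/4988 = 3.31 V.
(Unloaded it would have been 4.95 V.)

V_out ≈ 3.31 V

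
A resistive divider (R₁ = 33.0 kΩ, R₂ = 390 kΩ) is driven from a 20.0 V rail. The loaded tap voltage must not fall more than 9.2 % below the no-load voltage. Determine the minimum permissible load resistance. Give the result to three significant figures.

Output resistance R_th = R₁‖R₂ = (33.0 × 390)/423.0 = 30.43 kΩ.
The fractional drop is R_th/(R_th + R_L); requiring this ≤ 0.0920 gives R_L ≥ R_th(1/0.0920 − 1) = 30.43 × 9.870 = 300 kΩ.

R_L(min) ≈ 300 kΩ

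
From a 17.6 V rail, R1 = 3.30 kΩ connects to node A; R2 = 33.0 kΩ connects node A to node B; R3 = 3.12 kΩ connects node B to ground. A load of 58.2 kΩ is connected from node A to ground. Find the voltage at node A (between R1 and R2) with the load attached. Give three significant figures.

V ≈ 15.3 V

Below node A the series string R2+R3 = 36.12 kΩ sits in parallel with the 58.2 kΩ load: 22.29 kΩ.
V_A = 17.6 × 22.29/(3.30 + 22.29) = 15.3 V.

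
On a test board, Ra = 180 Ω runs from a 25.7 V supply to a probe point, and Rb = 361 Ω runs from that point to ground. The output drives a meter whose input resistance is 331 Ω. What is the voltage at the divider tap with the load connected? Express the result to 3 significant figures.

The load sits in parallel with Rb: Rb‖R_L = (361 × 331) / (361 + 331) = 172.7 Ω.
V_out = 25.7 × 172.7 / (180 + 172.7) = 25.7 × 172.7/352.7 = 12.6 V.
(Unloaded it would have been 17.1 V.)

V_out ≈ 12.6 V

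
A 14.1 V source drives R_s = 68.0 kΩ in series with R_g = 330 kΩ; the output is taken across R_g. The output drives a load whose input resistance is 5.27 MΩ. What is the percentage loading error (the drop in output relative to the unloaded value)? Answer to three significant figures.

1.06 %

The divider's output (Thévenin) resistance is R_s‖R_g = 56.38 kΩ.
Fractional drop under load = R_th/(R_th + R_L) = 56.38 / (56.38 + 5270) = 0.01059.
So the output falls by 1.06 %.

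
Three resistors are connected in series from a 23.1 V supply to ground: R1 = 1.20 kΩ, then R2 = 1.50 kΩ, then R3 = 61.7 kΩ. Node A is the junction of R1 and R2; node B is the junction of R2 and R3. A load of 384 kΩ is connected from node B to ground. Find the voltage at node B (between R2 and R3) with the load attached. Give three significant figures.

V ≈ 22.0 V

At node B, R3 is in parallel with the load: R3‖R_L = 53.16 kΩ.
Below node A the resistance is R2 + (R3‖R_L) = 54.66 kΩ, so V_A = 23.1 × 54.66/55.86 = 22.60 V.
Then V_B = V_A × (R3‖R_L)/(R2 + R3‖R_L) = 22.60 × 53.16/54.66 = 22.0 V.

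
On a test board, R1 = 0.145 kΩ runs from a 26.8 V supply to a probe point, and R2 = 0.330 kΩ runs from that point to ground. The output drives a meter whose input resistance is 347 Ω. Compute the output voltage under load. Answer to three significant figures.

The load sits in parallel with R2: R2‖R_L = (330 × 347) / (330 + 347) = 169.1 Ω.
V_out = 26.8 × 169.1 / (145 + 169.1) = 26.8 × 169.1/314.1 = 14.4 V.

V_out ≈ 14.4 V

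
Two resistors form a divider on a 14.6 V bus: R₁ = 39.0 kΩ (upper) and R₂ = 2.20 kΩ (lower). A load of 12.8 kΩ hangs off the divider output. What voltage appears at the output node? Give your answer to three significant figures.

The load sits in parallel with R₂: R₂‖R_L = (2.20 × 12.8) / (2.20 + 12.8) = 1.877 kΩ.
V_out = 14.6 × 1.877 / (39.0 + 1.877) = 14.6 × 1.877/40.88 = 0.671 V.
(Unloaded it would have been 0.780 V.)

V_out ≈ 0.671 V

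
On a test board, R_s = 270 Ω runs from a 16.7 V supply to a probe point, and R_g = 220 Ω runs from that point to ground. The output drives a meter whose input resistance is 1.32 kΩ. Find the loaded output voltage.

The load sits in parallel with R_g: R_g‖R_L = (220 × 1320) / (220 + 1320) = 188.6 Ω.
V_out = 16.7 × 188.6 / (270 + 188.6) = 16.7 × 188.6/458.6 = 6.87 V.

V_out ≈ 6.87 V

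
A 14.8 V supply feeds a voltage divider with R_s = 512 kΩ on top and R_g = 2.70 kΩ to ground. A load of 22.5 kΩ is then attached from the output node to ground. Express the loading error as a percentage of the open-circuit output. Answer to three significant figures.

The divider's output (Thévenin) resistance is R_s‖R_g = 2.686 kΩ.
Fractional drop under load = R_th/(R_th + R_L) = 2.686 / (2.686 + 22.5) = 0.1066.
So the output falls by 10.7 %.

10.7 %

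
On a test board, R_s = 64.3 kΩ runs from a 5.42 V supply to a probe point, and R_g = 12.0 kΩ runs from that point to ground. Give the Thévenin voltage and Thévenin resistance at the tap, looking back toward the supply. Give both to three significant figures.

V_th = 0.852 V, R_th = 10.1 kΩ

V_th is the open-circuit tap voltage: 5.42 × 12.0/(64.3 + 12.0) = 0.852 V.
With the supply zeroed, R_s and R_g appear in parallel from the tap: R_th = R_s‖R_g = (64.3 × 12.0)/76.30 = 10.1 kΩ.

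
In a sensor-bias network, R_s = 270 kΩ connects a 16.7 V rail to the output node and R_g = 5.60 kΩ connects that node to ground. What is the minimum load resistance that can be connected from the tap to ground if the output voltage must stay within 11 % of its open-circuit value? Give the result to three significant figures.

R_L(min) ≈ 44.4 kΩ

Output resistance R_th = R_s‖R_g = (270 × 5.60)/275.6 = 5.486 kΩ.
The fractional drop is R_th/(R_th + R_L); requiring this ≤ 0.110 gives R_L ≥ R_th(1/0.110 − 1) = 5.486 × 8.091 = 44.4 kΩ.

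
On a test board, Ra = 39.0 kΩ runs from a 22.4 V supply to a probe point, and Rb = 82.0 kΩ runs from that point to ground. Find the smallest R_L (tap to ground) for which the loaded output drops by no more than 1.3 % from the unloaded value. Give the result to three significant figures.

R_L(min) ≈ 2.01 MΩ

Output resistance R_th = Ra‖Rb = (39.0 × 82.0)/121.0 = 26.43 kΩ.
The fractional drop is R_th/(R_th + R_L); requiring this ≤ 0.0130 gives R_L ≥ R_th(1/0.0130 − 1) = 26.43 × 75.92 = 2.01 MΩ.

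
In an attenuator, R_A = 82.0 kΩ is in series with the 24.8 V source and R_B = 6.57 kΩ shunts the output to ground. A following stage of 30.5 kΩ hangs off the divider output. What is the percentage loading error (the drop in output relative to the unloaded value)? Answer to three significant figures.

16.6 %

Unloaded V = 24.8 × 6.57/88.57 = 1.840 V.
Loaded: R_B‖R_L = 5.406 kΩ, giving V = 24.8 × 5.406/87.41 = 1.534 V.
Drop = (1.840 − 1.534) / 1.840 = 16.6 %.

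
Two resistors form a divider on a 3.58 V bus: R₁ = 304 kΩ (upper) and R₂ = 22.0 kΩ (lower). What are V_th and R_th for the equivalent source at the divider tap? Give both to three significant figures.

V_th = 0.242 V, R_th = 20.5 kΩ

V_th is the open-circuit tap voltage: 3.58 × 22.0/(304 + 22.0) = 0.242 V.
With the supply zeroed, R₁ and R₂ appear in parallel from the tap: R_th = R₁‖R₂ = (304 × 22.0)/326.0 = 20.5 kΩ.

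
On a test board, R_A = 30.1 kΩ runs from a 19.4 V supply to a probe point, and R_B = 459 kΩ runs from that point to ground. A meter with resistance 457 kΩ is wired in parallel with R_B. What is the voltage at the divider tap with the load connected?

The load sits in parallel with R_B: R_B‖R_L = (459 × 457) / (459 + 457) = 229.0 kΩ.
V_out = 19.4 × 229.0 / (30.1 + 229.0) = 19.4 × 229.0/259.1 = 17.1 V.
(Unloaded it would have been 18.2 V.)

V_out ≈ 17.1 V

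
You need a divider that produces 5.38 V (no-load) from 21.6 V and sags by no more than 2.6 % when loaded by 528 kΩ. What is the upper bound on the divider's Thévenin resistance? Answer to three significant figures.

Loading drop = R_th/(R_th + R_L) ≤ 0.0260, so R_th ≤ R_L · ε/(1−ε) = 528 kΩ × 0.0260/0.9740 = 14.1 kΩ.
(Any R1, R2 with R2/(R1+R2) = 0.249 and R1‖R2 ≤ 14.1 kΩ will meet the spec.)

R_th ≤ 14.1 kΩ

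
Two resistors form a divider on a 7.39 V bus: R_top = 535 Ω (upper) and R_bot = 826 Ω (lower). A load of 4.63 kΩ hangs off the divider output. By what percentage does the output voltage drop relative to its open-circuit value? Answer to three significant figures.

The divider's output (Thévenin) resistance is R_top‖R_bot = 324.7 Ω.
Fractional drop under load = R_th/(R_th + R_L) = 324.7 / (324.7 + 4630) = 0.06553.
So the output falls by 6.55 %.

6.55 %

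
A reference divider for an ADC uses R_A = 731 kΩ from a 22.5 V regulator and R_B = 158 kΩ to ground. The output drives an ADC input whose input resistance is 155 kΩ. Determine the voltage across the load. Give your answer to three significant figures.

V_out ≈ 2.18 V

The load sits in parallel with R_B: R_B‖R_L = (158 × 155) / (158 + 155) = 78.24 kΩ.
V_out = 22.5 × 78.24 / (731 + 78.24) = 22.5 × 78.24/809.2 = 2.18 V.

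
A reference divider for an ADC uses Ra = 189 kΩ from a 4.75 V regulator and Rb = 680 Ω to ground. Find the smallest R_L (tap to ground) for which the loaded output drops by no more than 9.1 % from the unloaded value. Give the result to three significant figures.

Output resistance R_th = Ra‖Rb = (189000 × 680)/189700 = 677.6 Ω.
The fractional drop is R_th/(R_th + R_L); requiring this ≤ 0.0910 gives R_L ≥ R_th(1/0.0910 − 1) = 677.6 × 9.989 = 6.77 kΩ.

R_L(min) ≈ 6.77 kΩ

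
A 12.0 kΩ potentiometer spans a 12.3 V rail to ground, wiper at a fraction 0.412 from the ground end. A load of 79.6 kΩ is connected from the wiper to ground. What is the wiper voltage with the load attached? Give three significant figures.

The wiper splits the pot into (1−α)R = 7.056 kΩ above and αR = 4.944 kΩ below.
Lower section ‖ load = 4.655 kΩ.
V_wiper = 12.3 × 4.655/(7.056 + 4.655) = 4.89 V.

V ≈ 4.89 V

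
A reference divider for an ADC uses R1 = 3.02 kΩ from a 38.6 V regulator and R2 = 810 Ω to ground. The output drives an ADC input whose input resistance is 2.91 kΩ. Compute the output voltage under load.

V_out ≈ 6.69 V

The load sits in parallel with R2: R2‖R_L = (810 × 2910) / (810 + 2910) = 633.6 Ω.
V_out = 38.6 × 633.6 / (3020 + 633.6) = 38.6 × 633.6/3654 = 6.69 V.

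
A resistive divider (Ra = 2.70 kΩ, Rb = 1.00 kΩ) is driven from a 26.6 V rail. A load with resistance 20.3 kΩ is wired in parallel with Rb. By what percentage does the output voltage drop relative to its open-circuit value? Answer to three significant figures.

3.47 %

The divider's output (Thévenin) resistance is Ra‖Rb = 0.7297 kΩ.
Fractional drop under load = R_th/(R_th + R_L) = 0.7297 / (0.7297 + 20.3) = 0.03470.
So the output falls by 3.47 %.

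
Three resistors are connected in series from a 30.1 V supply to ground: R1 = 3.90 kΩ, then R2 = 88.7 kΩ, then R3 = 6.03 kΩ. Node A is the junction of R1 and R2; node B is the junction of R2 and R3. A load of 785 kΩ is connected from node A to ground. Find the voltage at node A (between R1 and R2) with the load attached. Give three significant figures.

V ≈ 28.8 V

Below node A the series string R2+R3 = 94.73 kΩ sits in parallel with the 785 kΩ load: 84.53 kΩ.
V_A = 30.1 × 84.53/(3.90 + 84.53) = 28.8 V.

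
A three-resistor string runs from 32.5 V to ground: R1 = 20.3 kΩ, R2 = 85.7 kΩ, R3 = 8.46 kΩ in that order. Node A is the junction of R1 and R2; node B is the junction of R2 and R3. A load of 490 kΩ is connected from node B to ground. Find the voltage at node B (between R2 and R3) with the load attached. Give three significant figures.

At node B, R3 is in parallel with the load: R3‖R_L = 8.316 kΩ.
Below node A the resistance is R2 + (R3‖R_L) = 94.02 kΩ, so V_A = 32.5 × 94.02/114.3 = 26.73 V.
Then V_B = V_A × (R3‖R_L)/(R2 + R3‖R_L) = 26.73 × 8.316/94.02 = 2.36 V.

V ≈ 2.36 V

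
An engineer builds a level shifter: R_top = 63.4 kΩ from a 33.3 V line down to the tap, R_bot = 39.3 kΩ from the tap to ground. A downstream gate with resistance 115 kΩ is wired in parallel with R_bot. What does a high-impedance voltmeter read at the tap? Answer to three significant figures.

V_out ≈ 10.5 V

The load sits in parallel with R_bot: R_bot‖R_L = (39.3 × 115) / (39.3 + 115) = 29.29 kΩ.
V_out = 33.3 × 29.29 / (63.4 + 29.29) = 33.3 × 29.29/92.69 = 10.5 V.
(Unloaded it would have been 12.7 V.)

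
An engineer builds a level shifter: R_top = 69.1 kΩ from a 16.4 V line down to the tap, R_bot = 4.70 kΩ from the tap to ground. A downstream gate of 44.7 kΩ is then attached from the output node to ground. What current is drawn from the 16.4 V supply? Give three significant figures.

I ≈ 0.224 mA

R_bot‖R_L = 4.253 kΩ, so the source sees R_top + R_bot‖R_L = 73.35 kΩ.
I = 16.4 V / 73.35 kΩ = 0.224 mA.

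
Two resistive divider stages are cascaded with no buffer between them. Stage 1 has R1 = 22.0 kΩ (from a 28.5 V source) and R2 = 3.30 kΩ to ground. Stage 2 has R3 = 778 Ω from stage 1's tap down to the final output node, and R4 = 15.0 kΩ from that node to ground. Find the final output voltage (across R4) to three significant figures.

Stage 2 presents R3+R4 = 15780 Ω as a load on stage 1's tap.
Stage 1's lower leg becomes R2‖(R3+R4) = 2729 Ω, so V_mid = 28.5 × 2729/24730 = 3.145 V.
Stage 2 is itself unloaded: V_out = V_mid × R4/(R3+R4) = 3.145 × 15000/15780 = 2.99 V.

V_out ≈ 2.99 V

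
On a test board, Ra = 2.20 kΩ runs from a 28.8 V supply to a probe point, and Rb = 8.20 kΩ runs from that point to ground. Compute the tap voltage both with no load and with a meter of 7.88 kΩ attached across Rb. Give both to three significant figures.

Open-circuit: V = 28.8 × 8.20/(2.20 + 8.20) = 22.7 V.
With the load, Rb becomes Rb‖R_L = 4.018 kΩ, so V = 28.8 × 4.018/6.218 = 18.6 V.

Unloaded: 22.7 V; loaded: 18.6 V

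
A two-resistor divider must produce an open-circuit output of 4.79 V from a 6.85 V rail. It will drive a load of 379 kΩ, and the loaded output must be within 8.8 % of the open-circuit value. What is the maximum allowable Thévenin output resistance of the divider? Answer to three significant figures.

R_th ≤ 36.6 kΩ

Loading drop = R_th/(R_th + R_L) ≤ 0.0880, so R_th ≤ R_L · ε/(1−ε) = 379 kΩ × 0.0880/0.9120 = 36.6 kΩ.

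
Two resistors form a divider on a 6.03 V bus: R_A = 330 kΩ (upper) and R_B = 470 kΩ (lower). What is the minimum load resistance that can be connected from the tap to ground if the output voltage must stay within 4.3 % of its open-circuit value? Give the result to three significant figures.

R_L(min) ≈ 4.31 MΩ

Output resistance R_th = R_A‖R_B = (330 × 470)/800.0 = 193.9 kΩ.
The fractional drop is R_th/(R_th + R_L); requiring this ≤ 0.0430 gives R_L ≥ R_th(1/0.0430 − 1) = 193.9 × 22.26 = 4.31 MΩ.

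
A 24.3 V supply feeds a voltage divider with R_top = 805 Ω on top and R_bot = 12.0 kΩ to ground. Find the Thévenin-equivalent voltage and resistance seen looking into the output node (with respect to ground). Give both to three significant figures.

V_th = 22.8 V, R_th = 754 Ω

V_th is the open-circuit tap voltage: 24.3 × 12000/(805 + 12000) = 22.8 V.
With the supply zeroed, R_top and R_bot appear in parallel from the tap: R_th = R_top‖R_bot = (805 × 12000)/12800 = 754 Ω.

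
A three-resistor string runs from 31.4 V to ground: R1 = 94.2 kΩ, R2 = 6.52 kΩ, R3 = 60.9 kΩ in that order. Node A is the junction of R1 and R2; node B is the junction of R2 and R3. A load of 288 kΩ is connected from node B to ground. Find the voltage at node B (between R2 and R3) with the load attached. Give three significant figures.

V ≈ 10.5 V

At node B, R3 is in parallel with the load: R3‖R_L = 50.27 kΩ.
Below node A the resistance is R2 + (R3‖R_L) = 56.79 kΩ, so V_A = 31.4 × 56.79/151.0 = 11.81 V.
Then V_B = V_A × (R3‖R_L)/(R2 + R3‖R_L) = 11.81 × 50.27/56.79 = 10.5 V.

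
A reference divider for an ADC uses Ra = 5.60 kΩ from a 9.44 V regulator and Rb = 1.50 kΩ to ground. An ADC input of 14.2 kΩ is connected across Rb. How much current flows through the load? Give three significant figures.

I_L ≈ 0.130 mA

Rb‖R_L = 1.357 kΩ; V_out = 9.44 × 1.357/6.957 = 1.841 V.
I_L = V_out / R_L = 1.841 / 14.2 kΩ = 0.130 mA.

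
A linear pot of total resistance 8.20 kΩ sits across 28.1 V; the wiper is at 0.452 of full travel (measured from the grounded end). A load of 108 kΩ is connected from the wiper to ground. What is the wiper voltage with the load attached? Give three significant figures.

The wiper splits the pot into (1−α)R = 4.494 kΩ above and αR = 3.706 kΩ below.
Lower section ‖ load = 3.583 kΩ.
V_wiper = 28.1 × 3.583/(4.494 + 3.583) = 12.5 V.

V ≈ 12.5 V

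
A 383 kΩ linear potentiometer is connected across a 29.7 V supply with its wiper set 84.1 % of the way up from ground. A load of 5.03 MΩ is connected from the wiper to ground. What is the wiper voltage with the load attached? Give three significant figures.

The wiper splits the pot into (1−α)R = 60.90 kΩ above and αR = 322.1 kΩ below.
Lower section ‖ load = 302.7 kΩ.
V_wiper = 29.7 × 302.7/(60.90 + 302.7) = 24.7 V.

V ≈ 24.7 V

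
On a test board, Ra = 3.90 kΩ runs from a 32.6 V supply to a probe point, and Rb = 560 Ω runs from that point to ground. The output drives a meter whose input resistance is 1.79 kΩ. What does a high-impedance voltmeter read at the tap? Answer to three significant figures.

The load sits in parallel with Rb: Rb‖R_L = (560 × 1790) / (560 + 1790) = 426.6 Ω.
V_out = 32.6 × 426.6 / (3900 + 426.6) = 32.6 × 426.6/4327 = 3.21 V.
(Unloaded it would have been 4.09 V.)

V_out ≈ 3.21 V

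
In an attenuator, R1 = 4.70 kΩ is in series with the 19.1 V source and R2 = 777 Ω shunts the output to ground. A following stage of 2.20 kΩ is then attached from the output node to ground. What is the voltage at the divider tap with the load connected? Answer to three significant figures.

V_out ≈ 2.08 V

The load sits in parallel with R2: R2‖R_L = (777 × 2200) / (777 + 2200) = 574.2 Ω.
V_out = 19.1 × 574.2 / (4700 + 574.2) = 19.1 × 574.2/5274 = 2.08 V.
(Unloaded it would have been 2.71 V.)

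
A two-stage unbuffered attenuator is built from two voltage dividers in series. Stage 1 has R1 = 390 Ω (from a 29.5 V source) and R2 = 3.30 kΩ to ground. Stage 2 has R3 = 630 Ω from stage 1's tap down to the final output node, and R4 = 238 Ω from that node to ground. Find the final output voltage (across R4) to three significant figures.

V_out ≈ 5.16 V

Stage 2 presents R3+R4 = 868.0 Ω as a load on stage 1's tap.
Stage 1's lower leg becomes R2‖(R3+R4) = 687.2 Ω, so V_mid = 29.5 × 687.2/1077 = 18.82 V.
Stage 2 is itself unloaded: V_out = V_mid × R4/(R3+R4) = 18.82 × 238/868.0 = 5.16 V.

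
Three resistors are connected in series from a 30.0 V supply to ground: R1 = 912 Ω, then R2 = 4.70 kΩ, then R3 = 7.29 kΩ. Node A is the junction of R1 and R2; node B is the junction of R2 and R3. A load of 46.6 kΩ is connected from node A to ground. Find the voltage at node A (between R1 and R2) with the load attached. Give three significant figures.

Below node A the series string R2+R3 = 11990 Ω sits in parallel with the 46600 Ω load: 9536 Ω.
V_A = 30.0 × 9536/(912 + 9536) = 27.4 V.

V ≈ 27.4 V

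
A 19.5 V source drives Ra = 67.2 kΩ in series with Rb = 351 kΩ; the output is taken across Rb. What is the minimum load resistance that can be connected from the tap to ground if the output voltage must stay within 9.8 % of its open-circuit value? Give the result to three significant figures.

Output resistance R_th = Ra‖Rb = (67.2 × 351)/418.2 = 56.40 kΩ.
The fractional drop is R_th/(R_th + R_L); requiring this ≤ 0.0980 gives R_L ≥ R_th(1/0.0980 − 1) = 56.40 × 9.204 = 519 kΩ.

R_L(min) ≈ 519 kΩ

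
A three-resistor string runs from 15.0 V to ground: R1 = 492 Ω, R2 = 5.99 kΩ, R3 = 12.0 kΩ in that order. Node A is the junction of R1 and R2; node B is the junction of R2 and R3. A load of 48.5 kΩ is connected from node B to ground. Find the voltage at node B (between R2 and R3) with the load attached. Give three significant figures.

V ≈ 8.96 V

At node B, R3 is in parallel with the load: R3‖R_L = 9620 Ω.
Below node A the resistance is R2 + (R3‖R_L) = 15610 Ω, so V_A = 15.0 × 15610/16100 = 14.54 V.
Then V_B = V_A × (R3‖R_L)/(R2 + R3‖R_L) = 14.54 × 9620/15610 = 8.96 V.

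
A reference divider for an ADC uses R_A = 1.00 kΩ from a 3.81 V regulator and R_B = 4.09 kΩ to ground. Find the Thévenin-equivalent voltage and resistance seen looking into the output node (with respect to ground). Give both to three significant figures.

V_th = 3.06 V, R_th = 804 Ω

V_th is the open-circuit tap voltage: 3.81 × 4.09/(1.00 + 4.09) = 3.06 V.
With the supply zeroed, R_A and R_B appear in parallel from the tap: R_th = R_A‖R_B = (1.00 × 4.09)/5.090 = 804 Ω.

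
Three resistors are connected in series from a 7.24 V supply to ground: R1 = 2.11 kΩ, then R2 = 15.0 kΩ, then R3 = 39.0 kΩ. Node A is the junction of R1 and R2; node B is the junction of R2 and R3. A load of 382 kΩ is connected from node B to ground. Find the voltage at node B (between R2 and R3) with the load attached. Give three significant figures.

At node B, R3 is in parallel with the load: R3‖R_L = 35.39 kΩ.
Below node A the resistance is R2 + (R3‖R_L) = 50.39 kΩ, so V_A = 7.24 × 50.39/52.50 = 6.949 V.
Then V_B = V_A × (R3‖R_L)/(R2 + R3‖R_L) = 6.949 × 35.39/50.39 = 4.88 V.

V ≈ 4.88 V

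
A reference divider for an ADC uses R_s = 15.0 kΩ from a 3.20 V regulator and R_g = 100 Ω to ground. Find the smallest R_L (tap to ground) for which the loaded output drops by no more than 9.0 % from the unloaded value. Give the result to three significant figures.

Output resistance R_th = R_s‖R_g = (15000 × 100)/15100 = 99.34 Ω.
The fractional drop is R_th/(R_th + R_L); requiring this ≤ 0.0900 gives R_L ≥ R_th(1/0.0900 − 1) = 99.34 × 10.11 = 1.00 kΩ.

R_L(min) ≈ 1.00 kΩ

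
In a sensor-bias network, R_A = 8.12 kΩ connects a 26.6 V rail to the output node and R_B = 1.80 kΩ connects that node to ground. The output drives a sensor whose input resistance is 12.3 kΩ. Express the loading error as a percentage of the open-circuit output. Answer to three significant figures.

10.7 %

Unloaded V = 26.6 × 1.80/9.920 = 4.8266 V.
Loaded: R_B‖R_L = 1.570 kΩ, giving V = 26.6 × 1.570/9.690 = 4.3103 V.
Drop = (4.8266 − 4.3103) / 4.8266 = 10.7 %.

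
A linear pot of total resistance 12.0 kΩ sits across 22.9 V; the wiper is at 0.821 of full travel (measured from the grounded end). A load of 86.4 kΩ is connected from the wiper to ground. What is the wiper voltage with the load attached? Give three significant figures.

The wiper splits the pot into (1−α)R = 2.148 kΩ above and αR = 9.852 kΩ below.
Lower section ‖ load = 8.844 kΩ.
V_wiper = 22.9 × 8.844/(2.148 + 8.844) = 18.4 V.

V ≈ 18.4 V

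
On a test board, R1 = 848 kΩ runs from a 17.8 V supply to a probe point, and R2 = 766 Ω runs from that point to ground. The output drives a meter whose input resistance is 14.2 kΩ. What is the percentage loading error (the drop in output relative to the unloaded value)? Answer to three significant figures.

The divider's output (Thévenin) resistance is R1‖R2 = 765.3 Ω.
Fractional drop under load = R_th/(R_th + R_L) = 765.3 / (765.3 + 14200) = 0.05114.
So the output falls by 5.11 %.

5.11 %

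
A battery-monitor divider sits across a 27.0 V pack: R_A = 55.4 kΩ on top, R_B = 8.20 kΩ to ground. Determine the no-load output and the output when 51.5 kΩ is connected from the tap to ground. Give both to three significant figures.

Open-circuit: V = 27.0 × 8.20/(55.4 + 8.20) = 3.48 V.
With the load, R_B becomes R_B‖R_L = 7.074 kΩ, so V = 27.0 × 7.074/62.47 = 3.06 V.

Unloaded: 3.48 V; loaded: 3.06 V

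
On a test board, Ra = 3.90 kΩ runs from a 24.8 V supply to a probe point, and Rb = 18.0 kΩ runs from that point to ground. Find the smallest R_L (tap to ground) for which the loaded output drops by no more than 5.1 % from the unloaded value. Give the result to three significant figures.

Output resistance R_th = Ra‖Rb = (3.90 × 18.0)/21.90 = 3.205 kΩ.
The fractional drop is R_th/(R_th + R_L); requiring this ≤ 0.0510 gives R_L ≥ R_th(1/0.0510 − 1) = 3.205 × 18.61 = 59.6 kΩ.

R_L(min) ≈ 59.6 kΩ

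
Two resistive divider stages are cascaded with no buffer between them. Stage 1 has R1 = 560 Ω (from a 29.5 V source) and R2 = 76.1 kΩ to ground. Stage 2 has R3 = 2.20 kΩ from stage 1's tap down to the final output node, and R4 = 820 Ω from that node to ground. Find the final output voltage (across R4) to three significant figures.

Stage 2 presents R3+R4 = 3020 Ω as a load on stage 1's tap.
Stage 1's lower leg becomes R2‖(R3+R4) = 2905 Ω, so V_mid = 29.5 × 2905/3465 = 24.73 V.
Stage 2 is itself unloaded: V_out = V_mid × R4/(R3+R4) = 24.73 × 820/3020 = 6.72 V.

V_out ≈ 6.72 V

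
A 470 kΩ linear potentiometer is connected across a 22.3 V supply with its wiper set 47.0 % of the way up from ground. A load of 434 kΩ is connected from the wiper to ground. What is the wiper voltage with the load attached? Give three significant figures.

The wiper splits the pot into (1−α)R = 249.1 kΩ above and αR = 220.9 kΩ below.
Lower section ‖ load = 146.4 kΩ.
V_wiper = 22.3 × 146.4/(249.1 + 146.4) = 8.25 V.

V ≈ 8.25 V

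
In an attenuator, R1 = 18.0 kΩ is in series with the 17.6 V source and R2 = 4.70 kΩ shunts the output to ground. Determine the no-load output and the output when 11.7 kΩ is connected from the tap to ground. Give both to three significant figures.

Unloaded: 3.64 V; loaded: 2.76 V

Open-circuit: V = 17.6 × 4.70/(18.0 + 4.70) = 3.64 V.
With the load, R2 becomes R2‖R_L = 3.353 kΩ, so V = 17.6 × 3.353/21.35 = 2.76 V.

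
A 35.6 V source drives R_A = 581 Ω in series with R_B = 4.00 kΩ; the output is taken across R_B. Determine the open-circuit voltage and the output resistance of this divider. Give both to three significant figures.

V_th is the open-circuit tap voltage: 35.6 × 4000/(581 + 4000) = 31.1 V.
With the supply zeroed, R_A and R_B appear in parallel from the tap: R_th = R_A‖R_B = (581 × 4000)/4581 = 507 Ω.

V_th = 31.1 V, R_th = 507 Ω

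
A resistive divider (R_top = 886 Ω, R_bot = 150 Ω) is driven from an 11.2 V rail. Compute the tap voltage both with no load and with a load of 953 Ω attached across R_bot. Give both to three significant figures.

Open-circuit: V = 11.2 × 150/(886 + 150) = 1.62 V.
With the load, R_bot becomes R_bot‖R_L = 129.6 Ω, so V = 11.2 × 129.6/1016 = 1.43 V.

Unloaded: 1.62 V; loaded: 1.43 V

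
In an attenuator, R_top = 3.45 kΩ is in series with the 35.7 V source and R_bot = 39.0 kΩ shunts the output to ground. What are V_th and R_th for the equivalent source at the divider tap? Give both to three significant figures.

V_th is the open-circuit tap voltage: 35.7 × 39.0/(3.45 + 39.0) = 32.8 V.
With the supply zeroed, R_top and R_bot appear in parallel from the tap: R_th = R_top‖R_bot = (3.45 × 39.0)/42.45 = 3.17 kΩ.

V_th = 32.8 V, R_th = 3.17 kΩ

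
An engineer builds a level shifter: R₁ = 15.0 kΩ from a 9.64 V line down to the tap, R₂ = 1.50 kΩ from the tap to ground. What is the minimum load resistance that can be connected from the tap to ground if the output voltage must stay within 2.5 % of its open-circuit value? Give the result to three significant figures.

Output resistance R_th = R₁‖R₂ = (15.0 × 1.50)/16.50 = 1.364 kΩ.
The fractional drop is R_th/(R_th + R_L); requiring this ≤ 0.0250 gives R_L ≥ R_th(1/0.0250 − 1) = 1.364 × 39.00 = 53.2 kΩ.

R_L(min) ≈ 53.2 kΩ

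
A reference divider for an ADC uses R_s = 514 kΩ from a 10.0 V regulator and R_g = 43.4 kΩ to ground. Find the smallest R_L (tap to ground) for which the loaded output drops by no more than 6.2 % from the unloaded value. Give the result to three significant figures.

R_L(min) ≈ 605 kΩ

Output resistance R_th = R_s‖R_g = (514 × 43.4)/557.4 = 40.02 kΩ.
The fractional drop is R_th/(R_th + R_L); requiring this ≤ 0.0620 gives R_L ≥ R_th(1/0.0620 − 1) = 40.02 × 15.13 = 605 kΩ.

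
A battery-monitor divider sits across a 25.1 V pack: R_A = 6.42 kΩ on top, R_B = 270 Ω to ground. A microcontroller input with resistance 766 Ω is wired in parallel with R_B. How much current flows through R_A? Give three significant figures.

I ≈ 3.79 mA

R_B‖R_L = 199.6 Ω, so the source sees R_A + R_B‖R_L = 6620 Ω.
I = 25.1 V / 6620 Ω = 3.79 mA.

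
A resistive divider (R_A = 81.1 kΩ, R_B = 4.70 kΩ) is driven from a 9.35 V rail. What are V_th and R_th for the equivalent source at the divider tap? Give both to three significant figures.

V_th = 0.512 V, R_th = 4.44 kΩ

V_th is the open-circuit tap voltage: 9.35 × 4.70/(81.1 + 4.70) = 0.512 V.
With the supply zeroed, R_A and R_B appear in parallel from the tap: R_th = R_A‖R_B = (81.1 × 4.70)/85.80 = 4.44 kΩ.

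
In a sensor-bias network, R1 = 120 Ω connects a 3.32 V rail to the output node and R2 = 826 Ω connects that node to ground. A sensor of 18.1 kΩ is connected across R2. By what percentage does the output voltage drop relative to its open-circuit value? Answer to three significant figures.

0.576 %

The divider's output (Thévenin) resistance is R1‖R2 = 104.8 Ω.
Fractional drop under load = R_th/(R_th + R_L) = 104.8 / (104.8 + 18100) = 0.005756.
So the output falls by 0.576 %.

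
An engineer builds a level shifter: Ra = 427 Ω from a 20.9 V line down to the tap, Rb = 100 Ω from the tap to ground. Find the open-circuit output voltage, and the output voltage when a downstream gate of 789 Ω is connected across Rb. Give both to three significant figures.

Open-circuit: V = 20.9 × 100/(427 + 100) = 3.97 V.
With the load, Rb becomes Rb‖R_L = 88.75 Ω, so V = 20.9 × 88.75/515.8 = 3.60 V.

Unloaded: 3.97 V; loaded: 3.60 V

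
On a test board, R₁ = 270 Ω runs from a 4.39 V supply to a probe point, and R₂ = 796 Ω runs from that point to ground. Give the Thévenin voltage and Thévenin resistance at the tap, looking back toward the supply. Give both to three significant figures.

V_th = 3.28 V, R_th = 202 Ω

V_th is the open-circuit tap voltage: 4.39 × 796/(270 + 796) = 3.28 V.
With the supply zeroed, R₁ and R₂ appear in parallel from the tap: R_th = R₁‖R₂ = (270 × 796)/1066 = 202 Ω.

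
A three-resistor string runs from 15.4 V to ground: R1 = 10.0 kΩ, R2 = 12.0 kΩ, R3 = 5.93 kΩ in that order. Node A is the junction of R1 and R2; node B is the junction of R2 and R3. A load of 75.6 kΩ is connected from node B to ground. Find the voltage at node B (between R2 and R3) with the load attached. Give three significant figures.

V ≈ 3.08 V

At node B, R3 is in parallel with the load: R3‖R_L = 5.499 kΩ.
Below node A the resistance is R2 + (R3‖R_L) = 17.50 kΩ, so V_A = 15.4 × 17.50/27.50 = 9.800 V.
Then V_B = V_A × (R3‖R_L)/(R2 + R3‖R_L) = 9.800 × 5.499/17.50 = 3.08 V.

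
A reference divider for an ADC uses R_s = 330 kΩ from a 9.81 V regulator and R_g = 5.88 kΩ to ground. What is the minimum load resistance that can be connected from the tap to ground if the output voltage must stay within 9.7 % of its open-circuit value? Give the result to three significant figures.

R_L(min) ≈ 53.8 kΩ

Output resistance R_th = R_s‖R_g = (330 × 5.88)/335.9 = 5.777 kΩ.
The fractional drop is R_th/(R_th + R_L); requiring this ≤ 0.0970 gives R_L ≥ R_th(1/0.0970 − 1) = 5.777 × 9.309 = 53.8 kΩ.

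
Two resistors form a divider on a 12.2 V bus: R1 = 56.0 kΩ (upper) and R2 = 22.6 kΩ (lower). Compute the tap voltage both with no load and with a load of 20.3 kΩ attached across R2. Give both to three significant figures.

Open-circuit: V = 12.2 × 22.6/(56.0 + 22.6) = 3.51 V.
With the load, R2 becomes R2‖R_L = 10.69 kΩ, so V = 12.2 × 10.69/66.69 = 1.96 V.

Unloaded: 3.51 V; loaded: 1.96 V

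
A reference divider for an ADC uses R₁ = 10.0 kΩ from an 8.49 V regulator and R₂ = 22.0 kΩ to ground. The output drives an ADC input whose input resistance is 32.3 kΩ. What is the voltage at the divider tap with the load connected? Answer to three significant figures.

The load sits in parallel with R₂: R₂‖R_L = (22.0 × 32.3) / (22.0 + 32.3) = 13.09 kΩ.
V_out = 8.49 × 13.09 / (10.0 + 13.09) = 8.49 × 13.09/23.09 = 4.81 V.
(Unloaded it would have been 5.84 V.)

V_out ≈ 4.81 V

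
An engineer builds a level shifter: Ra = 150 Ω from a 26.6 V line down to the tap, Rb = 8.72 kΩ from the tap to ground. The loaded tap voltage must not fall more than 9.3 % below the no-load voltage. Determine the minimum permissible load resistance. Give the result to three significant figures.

R_L(min) ≈ 1.44 kΩ

Output resistance R_th = Ra‖Rb = (150 × 8720)/8870 = 147.5 Ω.
The fractional drop is R_th/(R_th + R_L); requiring this ≤ 0.0930 gives R_L ≥ R_th(1/0.0930 − 1) = 147.5 × 9.753 = 1.44 kΩ.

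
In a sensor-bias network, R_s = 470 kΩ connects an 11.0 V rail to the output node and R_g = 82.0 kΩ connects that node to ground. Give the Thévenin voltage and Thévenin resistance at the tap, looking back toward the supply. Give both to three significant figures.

V_th = 1.63 V, R_th = 69.8 kΩ

V_th is the open-circuit tap voltage: 11.0 × 82.0/(470 + 82.0) = 1.63 V.
With the supply zeroed, R_s and R_g appear in parallel from the tap: R_th = R_s‖R_g = (470 × 82.0)/552.0 = 69.8 kΩ.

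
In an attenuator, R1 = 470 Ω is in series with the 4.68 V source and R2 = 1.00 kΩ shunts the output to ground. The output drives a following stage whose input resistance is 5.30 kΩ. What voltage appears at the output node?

V_out ≈ 3.00 V

The load sits in parallel with R2: R2‖R_L = (1000 × 5300) / (1000 + 5300) = 841.3 Ω.
V_out = 4.68 × 841.3 / (470 + 841.3) = 4.68 × 841.3/1311 = 3.00 V.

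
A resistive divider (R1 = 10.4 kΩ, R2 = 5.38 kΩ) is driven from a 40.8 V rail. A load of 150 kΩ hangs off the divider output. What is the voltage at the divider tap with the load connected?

The load sits in parallel with R2: R2‖R_L = (5.38 × 150) / (5.38 + 150) = 5.194 kΩ.
V_out = 40.8 × 5.194 / (10.4 + 5.194) = 40.8 × 5.194/15.59 = 13.6 V.
(Unloaded it would have been 13.9 V.)

V_out ≈ 13.6 V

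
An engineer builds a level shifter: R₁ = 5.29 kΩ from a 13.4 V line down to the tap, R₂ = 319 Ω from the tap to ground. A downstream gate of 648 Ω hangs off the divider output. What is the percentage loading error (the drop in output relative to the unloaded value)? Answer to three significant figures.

31.7 %

Unloaded V = 13.4 × 319/5609 = 0.7621 V.
Loaded: R₂‖R_L = 213.8 Ω, giving V = 13.4 × 213.8/5504 = 0.5205 V.
Drop = (0.7621 − 0.5205) / 0.7621 = 31.7 %.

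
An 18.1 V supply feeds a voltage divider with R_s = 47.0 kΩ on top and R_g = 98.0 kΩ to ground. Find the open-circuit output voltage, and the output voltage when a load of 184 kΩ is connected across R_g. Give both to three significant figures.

Unloaded: 12.2 V; loaded: 10.4 V

Open-circuit: V = 18.1 × 98.0/(47.0 + 98.0) = 12.2 V.
With the load, R_g becomes R_g‖R_L = 63.94 kΩ, so V = 18.1 × 63.94/110.9 = 10.4 V.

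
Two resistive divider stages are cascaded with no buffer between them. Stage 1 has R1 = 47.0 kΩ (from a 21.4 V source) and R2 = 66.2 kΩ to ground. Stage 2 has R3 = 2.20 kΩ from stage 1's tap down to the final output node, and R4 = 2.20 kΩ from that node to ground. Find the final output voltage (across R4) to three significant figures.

Stage 2 presents R3+R4 = 4.400 kΩ as a load on stage 1's tap.
Stage 1's lower leg becomes R2‖(R3+R4) = 4.126 kΩ, so V_mid = 21.4 × 4.126/51.13 = 1.727 V.
Stage 2 is itself unloaded: V_out = V_mid × R4/(R3+R4) = 1.727 × 2.20/4.400 = 0.863 V.

V_out ≈ 0.863 V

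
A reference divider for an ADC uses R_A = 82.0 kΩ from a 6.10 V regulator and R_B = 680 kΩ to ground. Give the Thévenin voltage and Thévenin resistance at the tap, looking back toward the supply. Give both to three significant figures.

V_th = 5.44 V, R_th = 73.2 kΩ

V_th is the open-circuit tap voltage: 6.10 × 680/(82.0 + 680) = 5.44 V.
With the supply zeroed, R_A and R_B appear in parallel from the tap: R_th = R_A‖R_B = (82.0 × 680)/762.0 = 73.2 kΩ.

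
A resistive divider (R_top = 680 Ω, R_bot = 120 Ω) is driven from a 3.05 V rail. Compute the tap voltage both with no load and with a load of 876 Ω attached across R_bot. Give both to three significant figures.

Open-circuit: V = 3.05 × 120/(680 + 120) = 0.458 V.
With the load, R_bot becomes R_bot‖R_L = 105.5 Ω, so V = 3.05 × 105.5/785.5 = 0.410 V.

Unloaded: 0.458 V; loaded: 0.410 V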